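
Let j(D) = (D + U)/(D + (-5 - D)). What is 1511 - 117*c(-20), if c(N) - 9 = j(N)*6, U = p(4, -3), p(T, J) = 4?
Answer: -8942/5 ≈ -1788.4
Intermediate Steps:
U = 4
j(D) = -⅘ - D/5 (j(D) = (D + 4)/(D + (-5 - D)) = (4 + D)/(-5) = (4 + D)*(-⅕) = -⅘ - D/5)
c(N) = 21/5 - 6*N/5 (c(N) = 9 + (-⅘ - N/5)*6 = 9 + (-24/5 - 6*N/5) = 21/5 - 6*N/5)
1511 - 117*c(-20) = 1511 - 117*(21/5 - 6/5*(-20)) = 1511 - 117*(21/5 + 24) = 1511 - 117*141/5 = 1511 - 16497/5 = -8942/5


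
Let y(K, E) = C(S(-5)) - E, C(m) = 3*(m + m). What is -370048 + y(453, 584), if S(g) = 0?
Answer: -370632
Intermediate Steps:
C(m) = 6*m (C(m) = 3*(2*m) = 6*m)
y(K, E) = -E (y(K, E) = 6*0 - E = 0 - E = -E)
-370048 + y(453, 584) = -370048 - 1*584 = -370048 - 584 = -370632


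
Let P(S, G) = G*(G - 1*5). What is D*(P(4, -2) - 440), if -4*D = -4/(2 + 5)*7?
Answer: -426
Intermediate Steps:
P(S, G) = G*(-5 + G) (P(S, G) = G*(G - 5) = G*(-5 + G))
D = 1 (D = -(-4/(2 + 5))*7/4 = -(-4/7)*7/4 = -(-4*⅐)*7/4 = -(-1)*7/7 = -¼*(-4) = 1)
D*(P(4, -2) - 440) = 1*(-2*(-5 - 2) - 440) = 1*(-2*(-7) - 440) = 1*(14 - 440) = 1*(-426) = -426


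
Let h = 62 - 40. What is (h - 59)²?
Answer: 1369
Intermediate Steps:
h = 22
(h - 59)² = (22 - 59)² = (-37)² = 1369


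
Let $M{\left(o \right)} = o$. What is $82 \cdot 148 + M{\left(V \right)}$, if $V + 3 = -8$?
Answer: $12125$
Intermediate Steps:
$V = -11$ ($V = -3 - 8 = -11$)
$82 \cdot 148 + M{\left(V \right)} = 82 \cdot 148 - 11 = 12136 - 11 = 12125$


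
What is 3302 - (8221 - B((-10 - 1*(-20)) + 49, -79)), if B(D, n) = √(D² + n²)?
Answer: -4919 + √9722 ≈ -4820.4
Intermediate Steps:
3302 - (8221 - B((-10 - 1*(-20)) + 49, -79)) = 3302 - (8221 - √(((-10 - 1*(-20)) + 49)² + (-79)²)) = 3302 - (8221 - √(((-10 + 20) + 49)² + 6241)) = 3302 - (8221 - √((10 + 49)² + 6241)) = 3302 - (8221 - √(59² + 6241)) = 3302 - (8221 - √(3481 + 6241)) = 3302 - (8221 - √9722) = 3302 + (-8221 + √9722) = -4919 + √9722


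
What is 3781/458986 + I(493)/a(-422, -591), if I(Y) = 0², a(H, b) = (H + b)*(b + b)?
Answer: 3781/458986 ≈ 0.0082377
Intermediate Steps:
a(H, b) = 2*b*(H + b) (a(H, b) = (H + b)*(2*b) = 2*b*(H + b))
I(Y) = 0
3781/458986 + I(493)/a(-422, -591) = 3781/458986 + 0/((2*(-591)*(-422 - 591))) = 3781*(1/458986) + 0/((2*(-591)*(-1013))) = 3781/458986 + 0/1197366 = 3781/458986 + 0*(1/1197366) = 3781/458986 + 0 = 3781/458986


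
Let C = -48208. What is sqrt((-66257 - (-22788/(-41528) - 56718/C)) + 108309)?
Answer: sqrt(311123968190278210)/2720084 ≈ 205.06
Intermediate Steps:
sqrt((-66257 - (-22788/(-41528) - 56718/C)) + 108309) = sqrt((-66257 - (-22788/(-41528) - 56718/(-48208))) + 108309) = sqrt((-66257 - (-22788*(-1/41528) - 56718*(-1/48208))) + 108309) = sqrt((-66257 - (5697/10382 + 1233/1048)) + 108309) = sqrt((-66257 - 1*9385731/5440168) + 108309) = sqrt((-66257 - 9385731/5440168) + 108309) = sqrt(-360458596907/5440168 + 108309) = sqrt(228760559005/5440168) = sqrt(311123968190278210)/2720084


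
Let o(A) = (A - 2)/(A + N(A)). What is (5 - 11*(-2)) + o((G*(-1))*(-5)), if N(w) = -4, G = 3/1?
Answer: 310/11 ≈ 28.182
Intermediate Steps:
G = 3 (G = 3*1 = 3)
o(A) = (-2 + A)/(-4 + A) (o(A) = (A - 2)/(A - 4) = (-2 + A)/(-4 + A))
(5 - 11*(-2)) + o((G*(-1))*(-5)) = (5 - 11*(-2)) + (-2 + (3*(-1))*(-5))/(-4 + (3*(-1))*(-5)) = (5 + 22) + (-2 - 3*(-5))/(-4 - 3*(-5)) = 27 + (-2 + 15)/(-4 + 15) = 27 + 13/11 = 310/11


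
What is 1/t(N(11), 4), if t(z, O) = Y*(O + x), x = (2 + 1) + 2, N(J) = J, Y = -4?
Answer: -1/36 ≈ -0.027778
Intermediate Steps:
x = 5 (x = 3 + 2 = 5)
t(z, O) = -20 - 4*O (t(z, O) = -4*(O + 5) = -4*(5 + O) = -20 - 4*O)
1/t(N(11), 4) = 1/(-20 - 4*4) = 1/(-20 - 16) = 1/(-36) = -1/36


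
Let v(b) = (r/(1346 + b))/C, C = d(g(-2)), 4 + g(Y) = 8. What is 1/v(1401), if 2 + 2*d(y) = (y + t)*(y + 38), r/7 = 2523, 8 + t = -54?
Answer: -3348593/17661 ≈ -189.60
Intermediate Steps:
t = -62 (t = -8 - 54 = -62)
g(Y) = 4 (g(Y) = -4 + 8 = 4)
r = 17661 (r = 7*2523 = 17661)
d(y) = -1 + (-62 + y)*(38 + y)/2 (d(y) = -1 + ((y - 62)*(y + 38))/2 = -1 + ((-62 + y)*(38 + y))/2 = -1 + (-62 + y)*(38 + y)/2)
C = -1219 (C = -1179 + (½)*4² - 12*4 = -1179 + (½)*16 - 48 = -1179 + 8 - 48 = -1219)
v(b) = -17661/(1219*(1346 + b)) (v(b) = (17661/(1346 + b))/(-1219) = (17661/(1346 + b))*(-1/1219) = -17661/(1219*(1346 + b)))
1/v(1401) = 1/(-17661/(1640774 + 1219*1401)) = 1/(-17661/(1640774 + 1707819)) = 1/(-17661/3348593) = -3348593/17661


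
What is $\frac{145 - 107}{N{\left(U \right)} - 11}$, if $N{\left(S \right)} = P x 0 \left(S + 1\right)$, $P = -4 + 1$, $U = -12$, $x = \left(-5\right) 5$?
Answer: $- \frac{38}{11} \approx -3.4545$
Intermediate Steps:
$x = -25$
$P = -3$
$N{\left(S \right)} = 0$ ($N{\left(S \right)} = \left(-3\right) \left(-25\right) 0 \left(S + 1\right) = 75 \cdot 0 \left(1 + S\right) = 75 \cdot 0 = 0$)
$\frac{145 - 107}{N{\left(U \right)} - 11} = \frac{145 - 107}{0 - 11} = \frac{38}{-11} = 38 \left(- \frac{1}{11}\right) = - \frac{38}{11}$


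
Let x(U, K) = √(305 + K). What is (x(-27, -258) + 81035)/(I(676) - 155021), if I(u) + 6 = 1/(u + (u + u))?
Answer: -32867796/62878951 - 2028*√47/314394755 ≈ -0.52276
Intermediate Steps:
I(u) = -6 + 1/(3*u) (I(u) = -6 + 1/(u + (u + u)) = -6 + 1/(u + 2*u) = -6 + 1/(3*u))
(x(-27, -258) + 81035)/(I(676) - 155021) = (√(305 - 258) + 81035)/((-6 + (⅓)/676) - 155021) = (√47 + 81035)/((-6 + (⅓)*(1/676)) - 155021) = (81035 + √47)/((-6 + 1/2028) - 155021) = (81035 + √47)/(-12167/2028 - 155021) = (81035 + √47)/(-314394755/2028) = (81035 + √47)*(-2028/314394755) = -32867796/62878951 - 2028*√47/314394755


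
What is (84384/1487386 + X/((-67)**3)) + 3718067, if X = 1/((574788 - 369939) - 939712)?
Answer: 611141395306210119602880/164370729731592017 ≈ 3.7181e+6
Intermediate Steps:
X = -1/734863 (X = 1/(204849 - 939712) = 1/(-734863) = -1/734863 ≈ -1.3608e-6)
(84384/1487386 + X/((-67)**3)) + 3718067 = (84384/1487386 - 1/(734863*((-67)**3))) + 3718067 = (84384*(1/1487386) - 1/734863/(-300763)) + 3718067 = (42192/743693 - 1/734863*(-1/300763)) + 3718067 = (42192/743693 + 1/221019600469) + 3718067 = 9325258983731741/164370729731592017 + 3718067 = 611141395306210119602880/164370729731592017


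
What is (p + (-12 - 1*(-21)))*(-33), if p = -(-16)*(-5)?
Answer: 2343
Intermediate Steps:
p = -80 (p = -4*20 = -80)
(p + (-12 - 1*(-21)))*(-33) = (-80 + (-12 - 1*(-21)))*(-33) = (-80 + (-12 + 21))*(-33) = (-80 + 9)*(-33) = -71*(-33) = 2343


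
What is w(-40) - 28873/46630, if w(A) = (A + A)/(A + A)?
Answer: 17757/46630 ≈ 0.38081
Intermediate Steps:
w(A) = 1 (w(A) = (2*A)/((2*A)) = (2*A)*(1/(2*A)) = 1)
w(-40) - 28873/46630 = 1 - 28873/46630 = 17757/46630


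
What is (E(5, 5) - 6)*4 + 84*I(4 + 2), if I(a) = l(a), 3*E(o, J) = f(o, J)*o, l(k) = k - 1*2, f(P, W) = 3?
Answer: 332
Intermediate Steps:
l(k) = -2 + k (l(k) = k - 2 = -2 + k)
E(o, J) = o (E(o, J) = (3*o)/3 = o)
I(a) = -2 + a
(E(5, 5) - 6)*4 + 84*I(4 + 2) = (5 - 6)*4 + 84*(-2 + (4 + 2)) = -1*4 + 84*(-2 + 6) = -4 + 84*4 = -4 + 336 = 332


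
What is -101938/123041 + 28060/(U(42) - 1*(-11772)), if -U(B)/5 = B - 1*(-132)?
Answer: 50895704/29160717 ≈ 1.7454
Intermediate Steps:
U(B) = -660 - 5*B (U(B) = -5*(B - 1*(-132)) = -5*(B + 132) = -5*(132 + B) = -660 - 5*B)
-101938/123041 + 28060/(U(42) - 1*(-11772)) = -101938/123041 + 28060/((-660 - 5*42) - 1*(-11772)) = -101938*1/123041 + 28060/((-660 - 210) + 11772) = -101938/123041 + 28060/(-870 + 11772) = -101938/123041 + 28060/10902 = -101938/123041 + 28060*(1/10902) = -101938/123041 + 610/237 = 50895704/29160717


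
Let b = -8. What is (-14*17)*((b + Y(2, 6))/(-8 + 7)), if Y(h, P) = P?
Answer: -476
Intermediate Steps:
(-14*17)*((b + Y(2, 6))/(-8 + 7)) = (-14*17)*((-8 + 6)/(-8 + 7)) = -(-476)/(-1) = -(-476)*(-1) = -238*2 = -476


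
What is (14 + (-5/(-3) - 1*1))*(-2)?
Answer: -88/3 ≈ -29.333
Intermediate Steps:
(14 + (-5/(-3) - 1*1))*(-2) = (14 + (-5*(-⅓) - 1))*(-2) = (14 + (5/3 - 1))*(-2) = (14 + ⅔)*(-2) = (44/3)*(-2) = -88/3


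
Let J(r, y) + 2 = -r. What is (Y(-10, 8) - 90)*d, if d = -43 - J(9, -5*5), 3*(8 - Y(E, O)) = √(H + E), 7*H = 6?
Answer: 2624 + 256*I*√7/21 ≈ 2624.0 + 32.253*I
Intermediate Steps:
H = 6/7 (H = (⅐)*6 = 6/7 ≈ 0.85714)
Y(E, O) = 8 - √(6/7 + E)/3
J(r, y) = -2 - r
d = -32 (d = -43 - (-2 - 1*9) = -43 - (-2 - 9) = -43 - 1*(-11) = -43 + 11 = -32)
(Y(-10, 8) - 90)*d = ((8 - √(42 + 49*(-10))/21) - 90)*(-32) = ((8 - √(42 - 490)/21) - 90)*(-32) = ((8 - 8*I*√7/21) - 90)*(-32) = (-82 - 8*I*√7/21)*(-32) = 2624 + 256*I*√7/21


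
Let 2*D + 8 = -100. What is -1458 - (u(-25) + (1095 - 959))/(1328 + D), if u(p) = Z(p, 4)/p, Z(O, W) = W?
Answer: -23220348/15925 ≈ -1458.1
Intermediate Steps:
D = -54 (D = -4 + (½)*(-100) = -4 - 50 = -54)
u(p) = 4/p
-1458 - (u(-25) + (1095 - 959))/(1328 + D) = -1458 - (4/(-25) + (1095 - 959))/(1328 - 54) = -1458 - (4*(-1/25) + 136)/1274 = -1458 - (-4/25 + 136)/1274 = -1458 - 3396/(25*1274) = -1458 - 1*1698/15925 = -1458 - 1698/15925 = -23220348/15925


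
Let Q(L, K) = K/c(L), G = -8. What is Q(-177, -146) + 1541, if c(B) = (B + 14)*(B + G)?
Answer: 46468709/30155 ≈ 1541.0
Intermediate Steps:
c(B) = (-8 + B)*(14 + B) (c(B) = (B + 14)*(B - 8) = (14 + B)*(-8 + B) = (-8 + B)*(14 + B))
Q(L, K) = K/(-112 + L² + 6*L)
Q(-177, -146) + 1541 = -146/(-112 + (-177)² + 6*(-177)) + 1541 = -146/(-112 + 31329 - 1062) + 1541 = -146/30155 + 1541 = 46468709/30155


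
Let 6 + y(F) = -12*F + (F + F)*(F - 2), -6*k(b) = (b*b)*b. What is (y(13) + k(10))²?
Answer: 16384/9 ≈ 1820.4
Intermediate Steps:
k(b) = -b³/6 (k(b) = -b*b*b/6 = -b²*b/6 = -b³/6)
y(F) = -6 - 12*F + 2*F*(-2 + F) (y(F) = -6 + (-12*F + (F + F)*(F - 2)) = -6 + (-12*F + (2*F)*(-2 + F)) = -6 + (-12*F + 2*F*(-2 + F)) = -6 - 12*F + 2*F*(-2 + F))
(y(13) + k(10))² = ((-6 - 16*13 + 2*13²) - ⅙*10³)² = ((-6 - 208 + 2*169) - ⅙*1000)² = ((-6 - 208 + 338) - 500/3)² = (124 - 500/3)² = (-128/3)² = 16384/9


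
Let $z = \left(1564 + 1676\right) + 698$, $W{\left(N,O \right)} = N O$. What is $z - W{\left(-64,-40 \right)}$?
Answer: $1378$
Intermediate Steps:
$z = 3938$ ($z = 3240 + 698 = 3938$)
$z - W{\left(-64,-40 \right)} = 3938 - \left(-64\right) \left(-40\right) = 3938 - 2560 = 1378$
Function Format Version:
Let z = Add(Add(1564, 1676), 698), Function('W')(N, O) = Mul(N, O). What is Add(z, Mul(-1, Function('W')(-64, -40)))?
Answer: 1378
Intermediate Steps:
z = 3938 (z = Add(3240, 698) = 3938)
Add(z, Mul(-1, Function('W')(-64, -40))) = Add(3938, Mul(-1, Mul(-64, -40))) = Add(3938, Mul(-1, 2560)) = Add(3938, -2560) = 1378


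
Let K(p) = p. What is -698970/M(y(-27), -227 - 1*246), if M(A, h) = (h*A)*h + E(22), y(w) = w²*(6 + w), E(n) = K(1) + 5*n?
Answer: 23299/114168905 ≈ 0.00020407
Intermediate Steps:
E(n) = 1 + 5*n
M(A, h) = 111 + A*h² (M(A, h) = (h*A)*h + (1 + 5*22) = (A*h)*h + (1 + 110) = A*h² + 111 = 111 + A*h²)
-698970/M(y(-27), -227 - 1*246) = -698970/(111 + ((-27)²*(6 - 27))*(-227 - 1*246)²) = -698970/(111 + (729*(-21))*(-227 - 246)²) = -698970/(111 - 15309*(-473)²) = -698970/(111 - 15309*223729) = -698970/(111 - 3425067261) = -698970/(-3425067150) = -698970*(-1/3425067150) = 23299/114168905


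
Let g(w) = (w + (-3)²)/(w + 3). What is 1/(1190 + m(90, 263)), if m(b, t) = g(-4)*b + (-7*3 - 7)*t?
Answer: -1/6624 ≈ -0.00015097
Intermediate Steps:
g(w) = (9 + w)/(3 + w) (g(w) = (w + 9)/(3 + w) = (9 + w)/(3 + w))
m(b, t) = -28*t - 5*b (m(b, t) = ((9 - 4)/(3 - 4))*b + (-7*3 - 7)*t = (5/(-1))*b + (-21 - 7)*t = (-1*5)*b - 28*t = -5*b - 28*t = -28*t - 5*b)
1/(1190 + m(90, 263)) = 1/(1190 + (-28*263 - 5*90)) = 1/(1190 + (-7364 - 450)) = 1/(1190 - 7814) = 1/(-6624) = -1/6624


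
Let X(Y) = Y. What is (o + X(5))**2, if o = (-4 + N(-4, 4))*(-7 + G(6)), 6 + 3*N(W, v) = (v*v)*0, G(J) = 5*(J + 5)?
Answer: 80089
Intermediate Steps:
G(J) = 25 + 5*J (G(J) = 5*(5 + J) = 25 + 5*J)
N(W, v) = -2 (N(W, v) = -2 + ((v*v)*0)/3 = -2 + (v**2*0)/3 = -2 + (1/3)*0 = -2 + 0 = -2)
o = -288 (o = (-4 - 2)*(-7 + (25 + 5*6)) = -6*(-7 + (25 + 30)) = -6*(-7 + 55) = -6*48 = -288)
(o + X(5))**2 = (-288 + 5)**2 = (-283)**2 = 80089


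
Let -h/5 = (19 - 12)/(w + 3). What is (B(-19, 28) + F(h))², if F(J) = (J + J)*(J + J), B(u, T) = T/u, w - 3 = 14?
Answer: 670761/5776 ≈ 116.13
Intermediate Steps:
w = 17 (w = 3 + 14 = 17)
h = -7/4 (h = -5*(19 - 12)/(17 + 3) = -35/20 = -5*7/20 = -7/4 ≈ -1.7500)
F(J) = 4*J² (F(J) = (2*J)*(2*J) = 4*J²)
(B(-19, 28) + F(h))² = (28/(-19) + 4*(-7/4)²)² = (28*(-1/19) + 4*(49/16))² = (-28/19 + 49/4)² = (819/76)² = 670761/5776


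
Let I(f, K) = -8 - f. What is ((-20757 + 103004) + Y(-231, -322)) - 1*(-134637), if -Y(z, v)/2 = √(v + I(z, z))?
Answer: 216884 - 6*I*√11 ≈ 2.1688e+5 - 19.9*I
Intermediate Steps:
Y(z, v) = -2*√(-8 + v - z) (Y(z, v) = -2*√(v + (-8 - z)) = -2*√(-8 + v - z))
((-20757 + 103004) + Y(-231, -322)) - 1*(-134637) = ((-20757 + 103004) - 2*√(-8 - 322 - 1*(-231))) - 1*(-134637) = (82247 - 2*√(-8 - 322 + 231)) + 134637 = (82247 - 6*I*√11) + 134637 = 216884 - 6*I*√11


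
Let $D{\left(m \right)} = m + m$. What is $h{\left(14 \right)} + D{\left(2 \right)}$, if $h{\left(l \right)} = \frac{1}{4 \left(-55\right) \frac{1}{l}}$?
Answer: $\frac{433}{110} \approx 3.9364$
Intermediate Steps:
$D{\left(m \right)} = 2 m$
$h{\left(l \right)} = - \frac{l}{220}$ ($h{\left(l \right)} = \frac{1}{\left(-220\right) \frac{1}{l}} = - \frac{l}{220}$)
$h{\left(14 \right)} + D{\left(2 \right)} = \left(- \frac{1}{220}\right) 14 + 2 \cdot 2 = - \frac{7}{110} + 4 = \frac{433}{110}$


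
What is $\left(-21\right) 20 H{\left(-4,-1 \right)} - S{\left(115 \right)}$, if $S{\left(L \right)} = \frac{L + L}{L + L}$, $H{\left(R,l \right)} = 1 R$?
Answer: $1679$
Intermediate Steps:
$H{\left(R,l \right)} = R$
$S{\left(L \right)} = 1$ ($S{\left(L \right)} = \frac{2 L}{2 L} = 2 L \frac{1}{2 L} = 1$)
$\left(-21\right) 20 H{\left(-4,-1 \right)} - S{\left(115 \right)} = \left(-21\right) 20 \left(-4\right) - 1 = \left(-420\right) \left(-4\right) - 1 = 1680 - 1 = 1679$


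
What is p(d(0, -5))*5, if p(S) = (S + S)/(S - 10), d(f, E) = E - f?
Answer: 10/3 ≈ 3.3333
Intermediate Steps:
p(S) = 2*S/(-10 + S) (p(S) = (2*S)/(-10 + S) = 2*S/(-10 + S))
p(d(0, -5))*5 = (2*(-5 - 1*0)/(-10 + (-5 - 1*0)))*5 = (2*(-5 + 0)/(-10 + (-5 + 0)))*5 = (2*(-5)/(-10 - 5))*5 = (2*(-5)/(-15))*5 = (2*(-5)*(-1/15))*5 = (⅔)*5 = 10/3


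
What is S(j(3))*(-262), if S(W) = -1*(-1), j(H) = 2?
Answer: -262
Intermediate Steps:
S(W) = 1
S(j(3))*(-262) = 1*(-262) = -262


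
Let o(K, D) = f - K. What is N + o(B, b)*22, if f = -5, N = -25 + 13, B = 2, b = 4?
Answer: -166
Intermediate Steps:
N = -12
o(K, D) = -5 - K
N + o(B, b)*22 = -12 + (-5 - 1*2)*22 = -12 + (-5 - 2)*22 = -12 - 7*22 = -12 - 154 = -166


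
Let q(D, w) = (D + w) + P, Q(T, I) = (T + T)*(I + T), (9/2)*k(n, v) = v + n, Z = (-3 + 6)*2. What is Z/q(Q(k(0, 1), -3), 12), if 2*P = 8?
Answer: 243/598 ≈ 0.40635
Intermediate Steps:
P = 4 (P = (½)*8 = 4)
Z = 6 (Z = 3*2 = 6)
k(n, v) = 2*n/9 + 2*v/9 (k(n, v) = 2*(v + n)/9 = 2*(n + v)/9 = 2*n/9 + 2*v/9)
Q(T, I) = 2*T*(I + T) (Q(T, I) = (2*T)*(I + T) = 2*T*(I + T))
q(D, w) = 4 + D + w (q(D, w) = (D + w) + 4 = 4 + D + w)
Z/q(Q(k(0, 1), -3), 12) = 6/(4 + 2*((2/9)*0 + (2/9)*1)*(-3 + ((2/9)*0 + (2/9)*1)) + 12) = 6/(4 + 2*(0 + 2/9)*(-3 + (0 + 2/9)) + 12) = 6/(4 + 2*(2/9)*(-3 + 2/9) + 12) = 6/(4 + 2*(2/9)*(-25/9) + 12) = 6/(4 - 100/81 + 12) = 6/(1196/81) = 6*(81/1196) = 243/598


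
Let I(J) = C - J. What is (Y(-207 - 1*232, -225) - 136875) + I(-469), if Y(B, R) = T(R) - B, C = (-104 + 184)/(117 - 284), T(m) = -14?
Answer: -22708907/167 ≈ -1.3598e+5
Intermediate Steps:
C = -80/167 (C = 80/(-167) = 80*(-1/167) = -80/167 ≈ -0.47904)
Y(B, R) = -14 - B
I(J) = -80/167 - J
(Y(-207 - 1*232, -225) - 136875) + I(-469) = ((-14 - (-207 - 1*232)) - 136875) + (-80/167 - 1*(-469)) = ((-14 - (-207 - 232)) - 136875) + (-80/167 + 469) = ((-14 - 1*(-439)) - 136875) + 78243/167 = ((-14 + 439) - 136875) + 78243/167 = (425 - 136875) + 78243/167 = -136450 + 78243/167 = -22708907/167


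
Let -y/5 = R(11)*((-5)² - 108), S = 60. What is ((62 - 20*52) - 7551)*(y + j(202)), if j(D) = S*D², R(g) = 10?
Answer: -20916434310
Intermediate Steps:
j(D) = 60*D²
y = 4150 (y = -50*((-5)² - 108) = -50*(25 - 108) = -50*(-83) = -5*(-830) = 4150)
((62 - 20*52) - 7551)*(y + j(202)) = ((62 - 20*52) - 7551)*(4150 + 60*202²) = ((62 - 1040) - 7551)*(4150 + 60*40804) = (-978 - 7551)*(4150 + 2448240) = -8529*2452390 = -20916434310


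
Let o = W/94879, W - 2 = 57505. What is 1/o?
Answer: 94879/57507 ≈ 1.6499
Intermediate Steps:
W = 57507 (W = 2 + 57505 = 57507)
o = 57507/94879 ≈ 0.60611
1/o = 1/(57507/94879) = 94879/57507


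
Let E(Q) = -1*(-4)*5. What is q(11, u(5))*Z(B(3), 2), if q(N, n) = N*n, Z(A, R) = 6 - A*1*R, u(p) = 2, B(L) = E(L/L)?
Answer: -748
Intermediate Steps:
E(Q) = 20 (E(Q) = 4*5 = 20)
B(L) = 20
Z(A, R) = 6 - A*R
q(11, u(5))*Z(B(3), 2) = (11*2)*(6 - 1*20*2) = 22*(6 - 40) = 22*(-34) = -748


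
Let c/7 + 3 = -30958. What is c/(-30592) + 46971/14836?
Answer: 1163074651/113465728 ≈ 10.250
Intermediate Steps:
c = -216727 (c = -21 + 7*(-30958) = -21 - 216706 = -216727)
c/(-30592) + 46971/14836 = -216727/(-30592) + 46971/14836 = -216727*(-1/30592) + 46971*(1/14836) = 216727/30592 + 46971/14836 = 1163074651/113465728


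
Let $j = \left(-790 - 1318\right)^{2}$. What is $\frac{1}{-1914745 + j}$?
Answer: $\frac{1}{2528919} \approx 3.9543 \cdot 10^{-7}$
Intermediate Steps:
$j = 4443664$ ($j = \left(-2108\right)^{2} = 4443664$)
$\frac{1}{-1914745 + j} = \frac{1}{-1914745 + 4443664} = \frac{1}{2528919}$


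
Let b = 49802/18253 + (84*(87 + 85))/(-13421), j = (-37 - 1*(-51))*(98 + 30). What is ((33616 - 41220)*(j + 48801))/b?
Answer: -47121778674080618/202336649 ≈ -2.3289e+8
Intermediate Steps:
j = 1792 (j = (-37 + 51)*128 = 14*128 = 1792)
b = 404673298/244973513 (b = 49802*(1/18253) + (84*172)*(-1/13421) = 49802/18253 + 14448*(-1/13421) = 49802/18253 - 14448/13421 = 404673298/244973513 ≈ 1.6519)
((33616 - 41220)*(j + 48801))/b = ((33616 - 41220)*(1792 + 48801))/(404673298/244973513) = -7604*50593*(244973513/404673298) = -384709172*244973513/404673298 = -47121778674080618/202336649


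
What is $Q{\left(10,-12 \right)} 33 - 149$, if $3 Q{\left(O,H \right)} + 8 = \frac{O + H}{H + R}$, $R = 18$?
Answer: $- \frac{722}{3} \approx -240.67$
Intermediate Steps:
$Q{\left(O,H \right)} = - \frac{8}{3} + \frac{H + O}{3 \left(18 + H\right)}$ ($Q{\left(O,H \right)} = - \frac{8}{3} + \frac{\left(O + H\right) \frac{1}{H + 18}}{3} = - \frac{8}{3} + \frac{\left(H + O\right) \frac{1}{18 + H}}{3} = - \frac{8}{3} + \frac{\frac{1}{18 + H} \left(H + O\right)}{3} = - \frac{8}{3} + \frac{H + O}{3 \left(18 + H\right)}$)
$Q{\left(10,-12 \right)} 33 - 149 = \frac{-144 + 10 - -84}{3 \left(18 - 12\right)} 33 - 149 = \frac{-144 + 10 + 84}{3 \cdot 6} \cdot 33 - 149 = \frac{1}{3} \cdot \frac{1}{6} \left(-50\right) 33 - 149 = \left(- \frac{25}{9}\right) 33 - 149 = - \frac{275}{3} - 149 = - \frac{722}{3}$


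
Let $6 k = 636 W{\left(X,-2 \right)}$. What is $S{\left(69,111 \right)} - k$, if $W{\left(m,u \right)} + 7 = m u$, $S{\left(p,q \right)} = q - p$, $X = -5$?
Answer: $-276$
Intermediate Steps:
$W{\left(m,u \right)} = -7 + m u$
$k = 318$ ($k = \frac{636 \left(-7 - -10\right)}{6} = \frac{636 \left(-7 + 10\right)}{6} = \frac{636 \cdot 3}{6} = \frac{1}{6} \cdot 1908 = 318$)
$S{\left(69,111 \right)} - k = \left(111 - 69\right) - 318 = 42 - 318 = -276$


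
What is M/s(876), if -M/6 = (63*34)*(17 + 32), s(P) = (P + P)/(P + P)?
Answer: -629748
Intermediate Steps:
s(P) = 1 (s(P) = (2*P)/((2*P)) = (2*P)*(1/(2*P)) = 1)
M = -629748 (M = -6*63*34*(17 + 32) = -12852*49 = -6*104958 = -629748)
M/s(876) = -629748/1 = -629748*1 = -629748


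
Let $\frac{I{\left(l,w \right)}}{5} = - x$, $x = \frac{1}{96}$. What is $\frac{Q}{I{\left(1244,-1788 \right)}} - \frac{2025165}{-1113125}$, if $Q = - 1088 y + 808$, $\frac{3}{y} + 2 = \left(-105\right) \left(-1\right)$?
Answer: $- \frac{341739305601}{22930375} \approx -14903.0$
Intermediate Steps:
$x = \frac{1}{96} \approx 0.010417$
$I{\left(l,w \right)} = - \frac{5}{96}$ ($I{\left(l,w \right)} = 5 \left(\left(-1\right) \frac{1}{96}\right) = 5 \left(- \frac{1}{96}\right) = - \frac{5}{96}$)
$y = \frac{3}{103}$ ($y = \frac{3}{-2 - -105} = \frac{3}{-2 + 105} = \frac{3}{103} \approx 0.029126$)
$Q = \frac{79960}{103}$ ($Q = \left(-1088\right) \frac{3}{103} + 808 = - \frac{3264}{103} + 808 = \frac{79960}{103} \approx 776.31$)
$\frac{Q}{I{\left(1244,-1788 \right)}} - \frac{2025165}{-1113125} = \frac{79960}{103 \left(- \frac{5}{96}\right)} - \frac{2025165}{-1113125} = \frac{79960}{103} \left(- \frac{96}{5}\right) - - \frac{405033}{222625} = - \frac{1535232}{103} + \frac{405033}{222625} = - \frac{341739305601}{22930375}$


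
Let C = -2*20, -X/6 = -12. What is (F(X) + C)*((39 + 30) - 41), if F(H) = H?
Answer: 896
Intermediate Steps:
X = 72 (X = -6*(-12) = 72)
C = -40
(F(X) + C)*((39 + 30) - 41) = (72 - 40)*((39 + 30) - 41) = 32*(69 - 41) = 32*28 = 896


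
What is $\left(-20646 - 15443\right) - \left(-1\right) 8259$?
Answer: $-27830$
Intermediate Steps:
$\left(-20646 - 15443\right) - \left(-1\right) 8259 = \left(-20646 - 15443\right) - -8259 = -36089 + 8259 = -27830$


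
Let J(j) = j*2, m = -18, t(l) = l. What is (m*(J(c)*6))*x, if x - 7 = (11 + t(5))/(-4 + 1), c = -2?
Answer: 720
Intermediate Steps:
J(j) = 2*j
x = 5/3 (x = 7 + (11 + 5)/(-4 + 1) = 7 + 16/(-3) = 7 + 16*(-⅓) = 7 - 16/3 = 5/3 ≈ 1.6667)
(m*(J(c)*6))*x = -18*2*(-2)*6*(5/3) = -(-72)*6*(5/3) = -18*(-24)*(5/3) = 432*(5/3) = 720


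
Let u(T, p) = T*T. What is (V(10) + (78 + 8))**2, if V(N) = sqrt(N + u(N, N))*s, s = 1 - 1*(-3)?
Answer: 9156 + 688*sqrt(110) ≈ 16372.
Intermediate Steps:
u(T, p) = T**2
s = 4 (s = 1 + 3 = 4)
V(N) = 4*sqrt(N + N**2) (V(N) = sqrt(N + N**2)*4 = 4*sqrt(N + N**2))
(V(10) + (78 + 8))**2 = (4*sqrt(10*(1 + 10)) + (78 + 8))**2 = (4*sqrt(10*11) + 86)**2 = (4*sqrt(110) + 86)**2 = (86 + 4*sqrt(110))**2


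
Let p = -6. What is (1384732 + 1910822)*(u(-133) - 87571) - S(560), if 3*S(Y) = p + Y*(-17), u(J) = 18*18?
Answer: -862581589988/3 ≈ -2.8753e+11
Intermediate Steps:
u(J) = 324
S(Y) = -2 - 17*Y/3 (S(Y) = (-6 + Y*(-17))/3 = (-6 - 17*Y)/3 = -2 - 17*Y/3)
(1384732 + 1910822)*(u(-133) - 87571) - S(560) = (1384732 + 1910822)*(324 - 87571) - (-2 - 17/3*560) = 3295554*(-87247) - (-2 - 9520/3) = -287527199838 - 1*(-9526/3) = -287527199838 + 9526/3 = -862581589988/3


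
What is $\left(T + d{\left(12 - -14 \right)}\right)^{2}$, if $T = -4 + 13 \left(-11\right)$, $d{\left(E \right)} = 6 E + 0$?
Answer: $81$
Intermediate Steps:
$d{\left(E \right)} = 6 E$
$T = -147$ ($T = -4 - 143 = -147$)
$\left(T + d{\left(12 - -14 \right)}\right)^{2} = \left(-147 + 6 \left(12 - -14\right)\right)^{2} = \left(-147 + 6 \left(12 + 14\right)\right)^{2} = \left(-147 + 6 \cdot 26\right)^{2} = \left(-147 + 156\right)^{2} = 9^{2} = 81$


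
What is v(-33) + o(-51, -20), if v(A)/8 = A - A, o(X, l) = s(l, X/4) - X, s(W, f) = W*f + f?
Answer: 1173/4 ≈ 293.25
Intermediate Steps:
s(W, f) = f + W*f
o(X, l) = -X + X*(1 + l)/4 (o(X, l) = (X/4)*(1 + l) - X = X*(1 + l)/4 - X = -X + X*(1 + l)/4)
v(A) = 0 (v(A) = 8*(A - A) = 8*0 = 0)
v(-33) + o(-51, -20) = 0 + (¼)*(-51)*(-3 - 20) = 0 + (¼)*(-51)*(-23) = 0 + 1173/4 = 1173/4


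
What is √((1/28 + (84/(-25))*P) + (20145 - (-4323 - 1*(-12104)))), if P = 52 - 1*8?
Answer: √59859359/70 ≈ 110.53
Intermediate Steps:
P = 44 (P = 52 - 8 = 44)
√((1/28 + (84/(-25))*P) + (20145 - (-4323 - 1*(-12104)))) = √((1/28 + (84/(-25))*44) + (20145 - (-4323 - 1*(-12104)))) = √((1/28 + (84*(-1/25))*44) + (20145 - (-4323 + 12104))) = √((1/28 - 84/25*44) + (20145 - 1*7781)) = √((1/28 - 3696/25) + (20145 - 7781)) = √(-103463/700 + 12364) = √(8551337/700) = √59859359/70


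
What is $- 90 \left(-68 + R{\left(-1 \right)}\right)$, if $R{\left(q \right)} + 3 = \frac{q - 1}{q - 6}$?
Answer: $\frac{44550}{7} \approx 6364.3$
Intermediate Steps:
$R{\left(q \right)} = -3 + \frac{-1 + q}{-6 + q}$ ($R{\left(q \right)} = -3 + \frac{q - 1}{q - 6} = -3 + \frac{-1 + q}{-6 + q}$)
$- 90 \left(-68 + R{\left(-1 \right)}\right) = - 90 \left(-68 + \frac{17 - -2}{-6 - 1}\right) = - 90 \left(-68 + \frac{17 + 2}{-7}\right) = - 90 \left(-68 - \frac{19}{7}\right) = \left(-90\right) \left(- \frac{495}{7}\right) = \frac{44550}{7}$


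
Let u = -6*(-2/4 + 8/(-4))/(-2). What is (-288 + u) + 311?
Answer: 31/2 ≈ 15.500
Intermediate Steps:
u = -15/2 (u = -6*(-2*¼ + 8*(-¼))*(-1)/2 = -6*(-½ - 2)*(-1)/2 = -(-15)*(-1)/2 = -6*5/4 = -15/2 ≈ -7.5000)
(-288 + u) + 311 = (-288 - 15/2) + 311 = -591/2 + 311 = 31/2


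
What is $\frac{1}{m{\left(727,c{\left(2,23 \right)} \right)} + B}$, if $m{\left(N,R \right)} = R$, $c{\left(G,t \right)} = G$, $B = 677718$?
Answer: $\frac{1}{677720} \approx 1.4755 \cdot 10^{-6}$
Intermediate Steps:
$\frac{1}{m{\left(727,c{\left(2,23 \right)} \right)} + B} = \frac{1}{2 + 677718} = \frac{1}{677720}$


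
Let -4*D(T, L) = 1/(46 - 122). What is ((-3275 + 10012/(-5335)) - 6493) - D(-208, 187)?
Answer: -15845182103/1621840 ≈ -9769.9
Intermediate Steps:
D(T, L) = 1/304 (D(T, L) = -1/(4*(46 - 122)) = -¼/(-76) = -¼*(-1/76) = 1/304)
((-3275 + 10012/(-5335)) - 6493) - D(-208, 187) = ((-3275 + 10012/(-5335)) - 6493) - 1*1/304 = ((-3275 + 10012*(-1/5335)) - 6493) - 1/304 = ((-3275 - 10012/5335) - 6493) - 1/304 = (-17482137/5335 - 6493) - 1/304 = -52122292/5335 - 1/304 = -15845182103/1621840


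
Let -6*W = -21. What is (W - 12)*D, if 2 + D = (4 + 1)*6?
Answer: -238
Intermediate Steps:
D = 28 (D = -2 + (4 + 1)*6 = -2 + 5*6 = -2 + 30 = 28)
W = 7/2 (W = -⅙*(-21) = 7/2 ≈ 3.5000)
(W - 12)*D = (7/2 - 12)*28 = -17/2*28 = -238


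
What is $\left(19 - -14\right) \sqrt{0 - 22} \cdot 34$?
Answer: $1122 i \sqrt{22} \approx 5262.6 i$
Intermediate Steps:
$\left(19 - -14\right) \sqrt{0 - 22} \cdot 34 = \left(19 + 14\right) \sqrt{-22} \cdot 34 = 33 i \sqrt{22} \cdot 34 = 1122 i \sqrt{22}$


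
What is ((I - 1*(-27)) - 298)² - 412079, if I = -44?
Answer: -312854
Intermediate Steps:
((I - 1*(-27)) - 298)² - 412079 = ((-44 - 1*(-27)) - 298)² - 412079 = ((-44 + 27) - 298)² - 412079 = (-17 - 298)² - 412079 = (-315)² - 412079 = 99225 - 412079 = -312854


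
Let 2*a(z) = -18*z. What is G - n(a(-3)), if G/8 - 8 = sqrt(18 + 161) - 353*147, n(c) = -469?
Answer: -414595 + 8*sqrt(179) ≈ -4.1449e+5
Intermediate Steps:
a(z) = -9*z (a(z) = (-18*z)/2 = -9*z)
G = -415064 + 8*sqrt(179) (G = 64 + 8*(sqrt(18 + 161) - 353*147) = 64 + 8*(sqrt(179) - 51891) = 64 + 8*(-51891 + sqrt(179)) = 64 + (-415128 + 8*sqrt(179)) = -415064 + 8*sqrt(179) ≈ -4.1496e+5)
G - n(a(-3)) = (-415064 + 8*sqrt(179)) - 1*(-469) = (-415064 + 8*sqrt(179)) + 469 = -414595 + 8*sqrt(179)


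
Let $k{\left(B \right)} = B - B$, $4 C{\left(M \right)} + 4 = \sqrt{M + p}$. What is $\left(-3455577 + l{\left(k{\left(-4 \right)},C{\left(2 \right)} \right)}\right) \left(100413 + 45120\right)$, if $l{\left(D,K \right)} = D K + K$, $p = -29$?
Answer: $-502900633074 + \frac{436599 i \sqrt{3}}{4} \approx -5.029 \cdot 10^{11} + 1.8905 \cdot 10^{5} i$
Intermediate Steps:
$C{\left(M \right)} = -1 + \frac{\sqrt{-29 + M}}{4}$ ($C{\left(M \right)} = -1 + \frac{\sqrt{M - 29}}{4} = -1 + \frac{\sqrt{-29 + M}}{4}$)
$k{\left(B \right)} = 0$
$l{\left(D,K \right)} = K + D K$
$\left(-3455577 + l{\left(k{\left(-4 \right)},C{\left(2 \right)} \right)}\right) \left(100413 + 45120\right) = \left(-3455577 + \left(-1 + \frac{\sqrt{-29 + 2}}{4}\right) \left(1 + 0\right)\right) \left(100413 + 45120\right) = \left(-3455577 + \left(-1 + \frac{\sqrt{-27}}{4}\right) 1\right) 145533 = \left(-3455577 + \left(-1 + \frac{3 i \sqrt{3}}{4}\right) 1\right) 145533 = \left(-3455577 - \left(1 - \frac{3 i \sqrt{3}}{4}\right)\right) 145533 = \left(-3455578 + \frac{3 i \sqrt{3}}{4}\right) 145533 = -502900633074 + \frac{436599 i \sqrt{3}}{4}$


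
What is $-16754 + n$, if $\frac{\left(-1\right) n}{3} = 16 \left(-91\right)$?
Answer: $-12386$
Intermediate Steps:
$n = 4368$ ($n = - 3 \cdot 16 \left(-91\right) = \left(-3\right) \left(-1456\right) = 4368$)
$-16754 + n = -16754 + 4368 = -12386$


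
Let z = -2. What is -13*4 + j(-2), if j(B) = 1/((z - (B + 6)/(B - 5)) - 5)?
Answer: -2347/45 ≈ -52.156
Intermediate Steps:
j(B) = 1/(-7 - (6 + B)/(-5 + B)) (j(B) = 1/((-2 - (B + 6)/(B - 5)) - 5) = 1/((-2 - (6 + B)/(-5 + B)) - 5) = 1/(-7 - (6 + B)/(-5 + B)))
-13*4 + j(-2) = -13*4 + (-5 - 2)/(29 - 8*(-2)) = -52 - 7/(29 + 16) = -52 - 7/45 = -2347/45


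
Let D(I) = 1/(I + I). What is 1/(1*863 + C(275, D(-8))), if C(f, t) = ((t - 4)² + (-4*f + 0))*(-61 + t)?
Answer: 4096/274530223 ≈ 1.4920e-5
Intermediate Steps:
D(I) = 1/(2*I)
C(f, t) = (-61 + t)*((-4 + t)² - 4*f) (C(f, t) = ((-4 + t)² - 4*f)*(-61 + t) = (-61 + t)*((-4 + t)² - 4*f))
1/(1*863 + C(275, D(-8))) = 1/(1*863 + (-61*(-4 + (½)/(-8))² + 244*275 + ((½)/(-8))*(-4 + (½)/(-8))² - 4*275*(½)/(-8))) = 1/(863 + (-61*(-4 + (½)*(-⅛))² + 67100 + ((½)*(-⅛))*(-4 + (½)*(-⅛))² - 4*275*(½)*(-⅛))) = 1/(863 + (-61*(-4 - 1/16)² + 67100 - (-4 - 1/16)²/16 - 4*275*(-1/16))) = 1/(863 + (-61*(-65/16)² + 67100 - (-65/16)²/16 + 275/4)) = 1/(863 + (-61*4225/256 + 67100 - 1/16*4225/256 + 275/4)) = 1/(863 + (-257725/256 + 67100 - 4225/4096 + 275/4)) = 1/(863 + 270995375/4096) = 1/(274530223/4096) = 4096/274530223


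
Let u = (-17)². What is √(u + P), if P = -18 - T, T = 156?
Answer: √115 ≈ 10.724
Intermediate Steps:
u = 289
P = -174 (P = -18 - 1*156 = -18 - 156 = -174)
√(u + P) = √(289 - 174) = √115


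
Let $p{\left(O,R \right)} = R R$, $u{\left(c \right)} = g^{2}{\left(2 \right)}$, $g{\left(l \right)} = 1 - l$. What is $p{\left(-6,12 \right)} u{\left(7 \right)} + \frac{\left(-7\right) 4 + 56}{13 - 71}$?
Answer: $\frac{4162}{29} \approx 143.52$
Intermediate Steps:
$u{\left(c \right)} = 1$ ($u{\left(c \right)} = \left(1 - 2\right)^{2} = \left(-1\right)^{2} = 1$)
$p{\left(O,R \right)} = R^{2}$
$p{\left(-6,12 \right)} u{\left(7 \right)} + \frac{\left(-7\right) 4 + 56}{13 - 71} = 12^{2} \cdot 1 + \frac{\left(-7\right) 4 + 56}{13 - 71} = 144 \cdot 1 + \frac{-28 + 56}{-58} = 144 + 28 \left(- \frac{1}{58}\right) = 144 - \frac{14}{29} = \frac{4162}{29}$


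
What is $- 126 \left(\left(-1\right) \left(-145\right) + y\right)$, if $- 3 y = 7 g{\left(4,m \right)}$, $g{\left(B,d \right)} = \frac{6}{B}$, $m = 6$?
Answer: $-17829$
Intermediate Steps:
$y = - \frac{7}{2}$ ($y = - \frac{7 \cdot \frac{6}{4}}{3} = - \frac{7 \cdot 6 \cdot \frac{1}{4}}{3} = - \frac{7 \cdot \frac{3}{2}}{3} = \left(- \frac{1}{3}\right) \frac{21}{2} = - \frac{7}{2} \approx -3.5$)
$- 126 \left(\left(-1\right) \left(-145\right) + y\right) = - 126 \left(\left(-1\right) \left(-145\right) - \frac{7}{2}\right) = - 126 \left(145 - \frac{7}{2}\right) = \left(-126\right) \frac{283}{2} = -17829$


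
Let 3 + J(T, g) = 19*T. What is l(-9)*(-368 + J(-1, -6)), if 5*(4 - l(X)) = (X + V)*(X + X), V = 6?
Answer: 2652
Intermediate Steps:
J(T, g) = -3 + 19*T
l(X) = 4 - 2*X*(6 + X)/5 (l(X) = 4 - (X + 6)*(X + X)/5 = 4 - (6 + X)*2*X/5 = 4 - 2*X*(6 + X)/5)
l(-9)*(-368 + J(-1, -6)) = (4 - 12/5*(-9) - 2/5*(-9)**2)*(-368 + (-3 + 19*(-1))) = (4 + 108/5 - 2/5*81)*(-368 + (-3 - 19)) = (4 + 108/5 - 162/5)*(-368 - 22) = -34/5*(-390) = 2652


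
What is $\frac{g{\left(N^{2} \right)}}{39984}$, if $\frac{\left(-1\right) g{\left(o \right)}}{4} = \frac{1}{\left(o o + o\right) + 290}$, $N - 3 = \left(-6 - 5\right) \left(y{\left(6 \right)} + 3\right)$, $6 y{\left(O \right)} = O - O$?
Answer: $- \frac{1}{8108655240} \approx -1.2332 \cdot 10^{-10}$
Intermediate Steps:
$y{\left(O \right)} = 0$ ($y{\left(O \right)} = \frac{O - O}{6} = \frac{1}{6} \cdot 0 = 0$)
$N = -30$ ($N = 3 + \left(-6 - 5\right) \left(0 + 3\right) = 3 - 33 = -30$)
$g{\left(o \right)} = - \frac{4}{290 + o + o^{2}}$ ($g{\left(o \right)} = - \frac{4}{\left(o o + o\right) + 290} = - \frac{4}{\left(o^{2} + o\right) + 290} = - \frac{4}{\left(o + o^{2}\right) + 290} = - \frac{4}{290 + o + o^{2}}$)
$\frac{g{\left(N^{2} \right)}}{39984} = \frac{\left(-4\right) \frac{1}{290 + \left(-30\right)^{2} + \left(\left(-30\right)^{2}\right)^{2}}}{39984} = - \frac{4}{290 + 900 + 900^{2}} \cdot \frac{1}{39984} = - \frac{4}{290 + 900 + 810000} \cdot \frac{1}{39984} = - \frac{4}{811190} \cdot \frac{1}{39984} = \left(-4\right) \frac{1}{811190} \cdot \frac{1}{39984} = \left(- \frac{2}{405595}\right) \frac{1}{39984} = - \frac{1}{8108655240}$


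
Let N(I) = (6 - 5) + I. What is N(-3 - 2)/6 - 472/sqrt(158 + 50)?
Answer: -2/3 - 118*sqrt(13)/13 ≈ -33.394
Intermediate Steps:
N(I) = 1 + I
N(-3 - 2)/6 - 472/sqrt(158 + 50) = (1 + (-3 - 2))/6 - 472/sqrt(158 + 50) = (1 - 5)*(1/6) - 472*sqrt(13)/52 = -4*1/6 - 472*sqrt(13)/52 = -2/3 - 118*sqrt(13)/13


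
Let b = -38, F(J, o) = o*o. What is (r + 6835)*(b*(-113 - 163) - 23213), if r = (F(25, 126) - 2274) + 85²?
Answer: -351998950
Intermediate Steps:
F(J, o) = o²
r = 20827 (r = (126² - 2274) + 85² = (15876 - 2274) + 7225 = 13602 + 7225 = 20827)
(r + 6835)*(b*(-113 - 163) - 23213) = (20827 + 6835)*(-38*(-113 - 163) - 23213) = 27662*(-38*(-276) - 23213) = 27662*(10488 - 23213) = 27662*(-12725) = -351998950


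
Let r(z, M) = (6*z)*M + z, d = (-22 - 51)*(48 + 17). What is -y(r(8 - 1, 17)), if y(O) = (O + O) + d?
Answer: 3303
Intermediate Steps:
d = -4745 (d = -73*65 = -4745)
r(z, M) = z + 6*M*z (r(z, M) = 6*M*z + z = z + 6*M*z)
y(O) = -4745 + 2*O (y(O) = (O + O) - 4745 = 2*O - 4745 = -4745 + 2*O)
-y(r(8 - 1, 17)) = -(-4745 + 2*((8 - 1)*(1 + 6*17))) = -(-4745 + 2*(7*(1 + 102))) = -(-4745 + 2*(7*103)) = -(-4745 + 2*721) = -(-4745 + 1442) = -1*(-3303) = 3303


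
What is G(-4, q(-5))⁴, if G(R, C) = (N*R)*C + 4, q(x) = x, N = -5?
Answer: 84934656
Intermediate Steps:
G(R, C) = 4 - 5*C*R (G(R, C) = (-5*R)*C + 4 = -5*C*R + 4 = 4 - 5*C*R)
G(-4, q(-5))⁴ = (4 - 5*(-5)*(-4))⁴ = (4 - 100)⁴ = (-96)⁴ = 84934656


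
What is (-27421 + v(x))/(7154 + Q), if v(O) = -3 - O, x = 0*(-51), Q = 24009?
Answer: -27424/31163 ≈ -0.88002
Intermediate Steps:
x = 0
(-27421 + v(x))/(7154 + Q) = (-27421 + (-3 - 1*0))/(7154 + 24009) = (-27421 + (-3 + 0))/31163 = (-27421 - 3)*(1/31163) = -27424*1/31163 = -27424/31163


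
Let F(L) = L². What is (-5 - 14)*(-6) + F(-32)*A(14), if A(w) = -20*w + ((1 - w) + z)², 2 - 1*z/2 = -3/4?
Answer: -229006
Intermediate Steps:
z = 11/2 (z = 4 - (-6)/4 = 4 - 2*(-¾) = 4 + 3/2 = 11/2 ≈ 5.5000)
A(w) = (13/2 - w)² - 20*w (A(w) = -20*w + ((1 - w) + 11/2)² = -20*w + (13/2 - w)² = (13/2 - w)² - 20*w)
(-5 - 14)*(-6) + F(-32)*A(14) = (-5 - 14)*(-6) + (-32)²*(169/4 + 14² - 33*14) = -19*(-6) + 1024*(169/4 + 196 - 462) = 114 + 1024*(-895/4) = 114 - 229120 = -229006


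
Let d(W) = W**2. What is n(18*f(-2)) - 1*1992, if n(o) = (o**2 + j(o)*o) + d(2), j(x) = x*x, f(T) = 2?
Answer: 45964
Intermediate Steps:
j(x) = x**2
n(o) = 4 + o**2 + o**3 (n(o) = (o**2 + o**2*o) + 2**2 = (o**2 + o**3) + 4 = 4 + o**2 + o**3)
n(18*f(-2)) - 1*1992 = (4 + (18*2)**2 + (18*2)**3) - 1*1992 = (4 + 36**2 + 36**3) - 1992 = (4 + 1296 + 46656) - 1992 = 47956 - 1992 = 45964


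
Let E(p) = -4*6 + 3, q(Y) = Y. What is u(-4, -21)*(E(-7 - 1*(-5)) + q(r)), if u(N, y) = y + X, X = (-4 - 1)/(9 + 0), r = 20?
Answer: 194/9 ≈ 21.556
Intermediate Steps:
X = -5/9 ≈ -0.55556
u(N, y) = -5/9 + y (u(N, y) = y - 5/9 = -5/9 + y)
E(p) = -21 (E(p) = -24 + 3 = -21)
u(-4, -21)*(E(-7 - 1*(-5)) + q(r)) = (-5/9 - 21)*(-21 + 20) = -194/9*(-1) = 194/9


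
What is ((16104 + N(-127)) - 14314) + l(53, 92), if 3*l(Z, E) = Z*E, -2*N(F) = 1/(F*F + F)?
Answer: 109304327/32004 ≈ 3415.3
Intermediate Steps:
N(F) = -1/(2*(F + F**2)) (N(F) = -1/(2*(F*F + F)) = -1/(2*(F**2 + F)) = -1/(2*(F + F**2)))
l(Z, E) = E*Z/3 (l(Z, E) = (Z*E)/3 = (E*Z)/3 = E*Z/3)
((16104 + N(-127)) - 14314) + l(53, 92) = ((16104 - 1/2/(-127*(1 - 127))) - 14314) + (1/3)*92*53 = ((16104 - 1/2*(-1/127)/(-126)) - 14314) + 4876/3 = ((16104 - 1/2*(-1/127)*(-1/126)) - 14314) + 4876/3 = ((16104 - 1/32004) - 14314) + 4876/3 = (515392415/32004 - 14314) + 4876/3 = 57287159/32004 + 4876/3 = 109304327/32004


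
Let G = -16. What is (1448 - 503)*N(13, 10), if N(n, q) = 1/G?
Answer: -945/16 ≈ -59.063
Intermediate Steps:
N(n, q) = -1/16 (N(n, q) = 1/(-16) = -1/16)
(1448 - 503)*N(13, 10) = (1448 - 503)*(-1/16) = 945*(-1/16) = -945/16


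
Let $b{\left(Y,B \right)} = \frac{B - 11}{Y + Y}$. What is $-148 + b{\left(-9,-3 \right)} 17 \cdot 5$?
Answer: $- \frac{737}{9} \approx -81.889$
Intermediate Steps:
$b{\left(Y,B \right)} = \frac{-11 + B}{2 Y}$
$-148 + b{\left(-9,-3 \right)} 17 \cdot 5 = -148 + \frac{-11 - 3}{2 \left(-9\right)} 17 \cdot 5 = -148 + \frac{1}{2} \left(- \frac{1}{9}\right) \left(-14\right) 85 = -148 + \frac{7}{9} \cdot 85 = -148 + \frac{595}{9} = - \frac{737}{9}$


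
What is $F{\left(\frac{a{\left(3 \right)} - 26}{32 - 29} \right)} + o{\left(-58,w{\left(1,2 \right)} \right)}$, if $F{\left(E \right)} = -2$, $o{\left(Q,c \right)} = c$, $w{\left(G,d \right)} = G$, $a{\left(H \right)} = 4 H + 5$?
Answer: $-1$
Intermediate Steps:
$a{\left(H \right)} = 5 + 4 H$
$F{\left(\frac{a{\left(3 \right)} - 26}{32 - 29} \right)} + o{\left(-58,w{\left(1,2 \right)} \right)} = -2 + 1 = -1$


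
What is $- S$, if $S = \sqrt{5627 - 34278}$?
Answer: $- i \sqrt{28651} \approx - 169.27 i$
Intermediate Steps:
$S = i \sqrt{28651}$ ($S = \sqrt{-28651} = i \sqrt{28651} \approx 169.27 i$)
$- S = - i \sqrt{28651}$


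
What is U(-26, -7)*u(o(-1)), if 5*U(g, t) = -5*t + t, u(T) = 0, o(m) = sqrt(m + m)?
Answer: 0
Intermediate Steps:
o(m) = sqrt(2)*sqrt(m) (o(m) = sqrt(2*m) = sqrt(2)*sqrt(m))
U(g, t) = -4*t/5 (U(g, t) = (-5*t + t)/5 = (-4*t)/5 = -4*t/5)
U(-26, -7)*u(o(-1)) = -4/5*(-7)*0 = (28/5)*0 = 0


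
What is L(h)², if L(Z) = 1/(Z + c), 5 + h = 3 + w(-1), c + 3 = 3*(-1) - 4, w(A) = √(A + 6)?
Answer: (12 - √5)⁻² ≈ 0.010489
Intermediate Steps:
w(A) = √(6 + A)
c = -10 (c = -3 + (3*(-1) - 4) = -3 + (-3 - 4) = -3 - 7 = -10)
h = -2 + √5 (h = -5 + (3 + √(6 - 1)) = -5 + (3 + √5) = -2 + √5 ≈ 0.23607)
L(Z) = 1/(-10 + Z) (L(Z) = 1/(Z - 10) = 1/(-10 + Z))
L(h)² = (1/(-10 + (-2 + √5)))² = (1/(-12 + √5))² = (-12 + √5)⁻²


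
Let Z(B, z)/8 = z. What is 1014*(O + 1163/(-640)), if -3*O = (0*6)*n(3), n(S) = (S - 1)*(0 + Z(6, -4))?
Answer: -589641/320 ≈ -1842.6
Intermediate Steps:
Z(B, z) = 8*z
n(S) = 32 - 32*S (n(S) = (S - 1)*(0 + 8*(-4)) = (-1 + S)*(0 - 32) = (-1 + S)*(-32) = 32 - 32*S)
O = 0 (O = -0*6*(32 - 32*3)/3 = -0*(32 - 96) = -0*(-64) = -⅓*0 = 0)
1014*(O + 1163/(-640)) = 1014*(0 + 1163/(-640)) = 1014*(0 + 1163*(-1/640)) = 1014*(0 - 1163/640) = 1014*(-1163/640) = -589641/320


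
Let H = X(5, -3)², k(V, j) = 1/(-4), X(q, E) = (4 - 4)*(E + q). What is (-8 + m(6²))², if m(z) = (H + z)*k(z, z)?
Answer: 289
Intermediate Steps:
X(q, E) = 0 (X(q, E) = 0*(E + q) = 0)
k(V, j) = -¼
H = 0 (H = 0² = 0)
m(z) = -z/4 (m(z) = (0 + z)*(-¼) = z*(-¼) = -z/4)
(-8 + m(6²))² = (-8 - ¼*6²)² = (-8 - ¼*36)² = (-8 - 9)² = (-17)² = 289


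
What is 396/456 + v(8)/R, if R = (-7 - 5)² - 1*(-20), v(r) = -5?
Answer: 2611/3116 ≈ 0.83793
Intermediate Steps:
R = 164 (R = (-12)² + 20 = 144 + 20 = 164)
396/456 + v(8)/R = 396/456 - 5/164 = 396*(1/456) - 5*1/164 = 33/38 - 5/164 = 2611/3116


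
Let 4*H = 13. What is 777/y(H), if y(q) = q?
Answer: 3108/13 ≈ 239.08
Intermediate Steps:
H = 13/4 (H = (1/4)*13 = 13/4 ≈ 3.2500)
777/y(H) = 777/(13/4) = 777*(4/13) = 3108/13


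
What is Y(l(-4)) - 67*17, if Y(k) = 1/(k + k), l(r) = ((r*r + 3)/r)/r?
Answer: -21633/19 ≈ -1138.6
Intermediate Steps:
l(r) = (3 + r²)/r² (l(r) = ((r² + 3)/r)/r = ((3 + r²)/r)/r = (3 + r²)/r²)
Y(k) = 1/(2*k)
Y(l(-4)) - 67*17 = 1/(2*(1 + 3/(-4)²)) - 67*17 = 1/(2*(1 + 3*(1/16))) - 1139 = 1/(2*(1 + 3/16)) - 1139 = 1/(2*(19/16)) - 1139 = (½)*(16/19) - 1139 = 8/19 - 1139 = -21633/19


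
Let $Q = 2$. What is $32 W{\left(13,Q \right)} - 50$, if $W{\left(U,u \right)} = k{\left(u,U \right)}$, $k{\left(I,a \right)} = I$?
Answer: $14$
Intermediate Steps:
$W{\left(U,u \right)} = u$
$32 W{\left(13,Q \right)} - 50 = 32 \cdot 2 - 50 = 64 - 50 = 14$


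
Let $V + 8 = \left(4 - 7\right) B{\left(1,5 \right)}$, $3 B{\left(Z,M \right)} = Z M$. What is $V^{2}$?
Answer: $169$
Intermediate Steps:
$B{\left(Z,M \right)} = \frac{M Z}{3}$ ($B{\left(Z,M \right)} = \frac{Z M}{3} = \frac{M Z}{3}$)
$V = -13$ ($V = -8 + \left(4 - 7\right) \frac{1}{3} \cdot 5 \cdot 1 = -8 - 5 = -13$)
$V^{2} = \left(-13\right)^{2} = 169$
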